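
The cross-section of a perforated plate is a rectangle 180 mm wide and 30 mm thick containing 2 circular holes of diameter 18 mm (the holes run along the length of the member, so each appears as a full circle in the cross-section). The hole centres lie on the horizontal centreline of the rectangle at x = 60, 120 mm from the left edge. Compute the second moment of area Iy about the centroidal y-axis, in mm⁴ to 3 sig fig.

Split into non-overlapping primitives; take the origin at the lower-left of the bounding box.
Plate: 180 × 30, A = 5 400 mm², x = 90 mm, Ī = 14 580 000 mm⁴.
Hole 1 (subtracted): ⌀18, A = 254.47 mm², x = 60 mm, Ī = 5 153 mm⁴.
Hole 2 (subtracted): ⌀18, A = 254.47 mm², x = 120 mm, Ī = 5 153 mm⁴.
By symmetry the centroid is at mid-width, x̄ = 90 mm.
Transfer each piece to the centroidal y-axis using Ī + A·d² with d = x − 90:
  plate: d = 0 mm → contributes +14 580 000 mm⁴
  hole 1: d = -30 mm → contributes −234 175 mm⁴
  hole 2: d = 30 mm → contributes −234 175 mm⁴
Total I = 14 111 650 mm⁴.

Iy ≈ 1.41 × 10⁷ mm⁴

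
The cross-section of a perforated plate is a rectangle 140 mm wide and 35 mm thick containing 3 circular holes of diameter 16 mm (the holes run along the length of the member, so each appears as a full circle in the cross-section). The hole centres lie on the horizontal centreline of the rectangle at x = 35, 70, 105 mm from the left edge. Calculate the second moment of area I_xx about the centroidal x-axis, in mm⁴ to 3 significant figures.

I_xx ≈ 4.91 × 10⁵ mm⁴

Break the section into simple shapes (no overlaps), measuring from the bottom-left corner of the bounding box.
Plate: 140 × 35, A = 4 900 mm², y = 17.5 mm, Ī = 500 208 mm⁴.
Hole 1 (subtracted): ⌀16, A = 201.06 mm², y = 17.5 mm, Ī = 3 217 mm⁴.
Hole 2 (subtracted): ⌀16, A = 201.06 mm², y = 17.5 mm, Ī = 3 217 mm⁴.
Hole 3 (subtracted): ⌀16, A = 201.06 mm², y = 17.5 mm, Ī = 3 217 mm⁴.
By symmetry the centroid is at mid-height, ȳ = 17.5 mm.
All pieces are centred on the centroidal x-axis, so I = ΣĪ (holes subtracted) = 490 557 mm⁴.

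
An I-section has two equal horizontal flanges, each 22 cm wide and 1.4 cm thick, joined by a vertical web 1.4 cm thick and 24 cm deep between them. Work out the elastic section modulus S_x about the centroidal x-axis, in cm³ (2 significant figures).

S_x ≈ 860 cm³

Break the section into simple shapes (no overlaps), measuring from the bottom-left corner of the bounding box.
Bottom flange: 22 × 1.4, A = 30.8 cm², y = 0.7 cm, Ī = 5.031 cm⁴.
Web: 1.4 × 24, A = 33.6 cm², y = 13.4 cm, Ī = 1 613 cm⁴.
Top flange: 22 × 1.4, A = 30.8 cm², y = 26.1 cm, Ī = 5.031 cm⁴.
By symmetry the centroid is at mid-height, ȳ = 13.4 cm.
Transfer each piece to the centroidal x-axis using Ī + A·d² with d = y − 13.4:
  bottom flange: d = -12.7 cm → contributes +4 973 cm⁴
  web: d = 0 cm → contributes +1 613 cm⁴
  top flange: d = 12.7 cm → contributes +4 973 cm⁴
Total I = 11 558 cm⁴.
Extreme fibre distance c = 13.4 cm; S = I/c = 862.6 cm³.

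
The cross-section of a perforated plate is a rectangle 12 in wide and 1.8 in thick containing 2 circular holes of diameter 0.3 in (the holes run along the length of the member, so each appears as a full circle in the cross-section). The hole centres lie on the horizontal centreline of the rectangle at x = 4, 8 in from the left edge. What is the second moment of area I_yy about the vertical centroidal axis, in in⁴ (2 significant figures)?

I_yy ≈ 260 in⁴

Split into non-overlapping primitives; take the origin at the lower-left of the bounding box.
Plate: 12 × 1.8, A = 21.6 in², x = 6 in, Ī = 259.2 in⁴.
Hole 1 (subtracted): ⌀0.3, A = 0.07069 in², x = 4 in, Ī = 0.0003976 in⁴.
Hole 2 (subtracted): ⌀0.3, A = 0.07069 in², x = 8 in, Ī = 0.0003976 in⁴.
By symmetry the centroid is at mid-width, x̄ = 6 in.
Transfer each piece to the vertical centroidal axis using Ī + A·d² with d = x − 6:
  plate: d = 0 in → contributes +259.2 in⁴
  hole 1: d = -2 in → contributes −0.2831 in⁴
  hole 2: d = 2 in → contributes −0.2831 in⁴
Total I = 258.6 in⁴.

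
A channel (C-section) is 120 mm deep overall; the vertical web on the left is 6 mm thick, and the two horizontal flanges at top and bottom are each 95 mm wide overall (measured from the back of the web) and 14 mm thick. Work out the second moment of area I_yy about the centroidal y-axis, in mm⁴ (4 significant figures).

I_yy ≈ 2.907 × 10⁶ mm⁴

Split into non-overlapping primitives; take the origin at the lower-left of the bounding box.
Web: 6 × 120, A = 720 mm², x = 3 mm, Ī = 2 160 mm⁴.
Top flange (beyond web): 89 × 14, A = 1 246 mm², x = 50.5 mm, Ī = 822 464 mm⁴.
Bottom flange (beyond web): 89 × 14, A = 1 246 mm², x = 50.5 mm, Ī = 822 464 mm⁴.
Centroid: x̄ = ΣA·x / ΣA = 39.8524 mm.
Transfer each piece to the centroidal y-axis using Ī + A·d² with d = x − 39.8524:
  web: d = -36.8524 mm → contributes +979 993 mm⁴
  top flange (beyond web): d = 10.6476 mm → contributes +963 724 mm⁴
  bottom flange (beyond web): d = 10.6476 mm → contributes +963 724 mm⁴
Total I = 2 907 441 mm⁴.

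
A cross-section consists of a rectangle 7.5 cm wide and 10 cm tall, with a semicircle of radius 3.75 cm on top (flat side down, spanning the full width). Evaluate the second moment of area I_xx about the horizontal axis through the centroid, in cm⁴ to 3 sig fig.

I_xx ≈ 1390 cm⁴

Decompose the section into non-overlapping parts with the origin at the bottom-left of its bounding rectangle.
Rectangular body: 7.5 × 10, A = 75 cm², y = 5 cm, Ī = 625 cm⁴.
Semicircular cap: semicircle r = 3.75, A = 22.089 cm², y = 11.592 cm, Ī = 21.705 cm⁴.
Centroid: ȳ = ΣA·y / ΣA = 6.4997 cm.
Transfer each piece to the horizontal axis through the centroid using Ī + A·d² with d = y − 6.4997:
  rectangular body: d = -1.4997 cm → contributes +793.68 cm⁴
  semicircular cap: d = 5.0919 cm → contributes +594.42 cm⁴
Total I = 1388.1 cm⁴.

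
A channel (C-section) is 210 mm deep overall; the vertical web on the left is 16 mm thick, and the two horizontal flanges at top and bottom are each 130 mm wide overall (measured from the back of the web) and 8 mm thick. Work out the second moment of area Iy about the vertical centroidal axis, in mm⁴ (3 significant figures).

Iy ≈ 7.04 × 10⁶ mm⁴

Decompose the section into non-overlapping parts with the origin at the bottom-left of its bounding rectangle.
Web: 16 × 210, A = 3 360 mm², x = 8 mm, Ī = 71 680 mm⁴.
Top flange (beyond web): 114 × 8, A = 912 mm², x = 73 mm, Ī = 987 696 mm⁴.
Bottom flange (beyond web): 114 × 8, A = 912 mm², x = 73 mm, Ī = 987 696 mm⁴.
Centroid: x̄ = ΣA·x / ΣA = 30.87 mm.
Transfer each piece to the vertical centroidal axis using Ī + A·d² with d = x − 30.87:
  web: d = -22.87 mm → contributes +1 829 141 mm⁴
  top flange (beyond web): d = 42.13 mm → contributes +2 606 410 mm⁴
  bottom flange (beyond web): d = 42.13 mm → contributes +2 606 410 mm⁴
Total I = 7 041 961 mm⁴.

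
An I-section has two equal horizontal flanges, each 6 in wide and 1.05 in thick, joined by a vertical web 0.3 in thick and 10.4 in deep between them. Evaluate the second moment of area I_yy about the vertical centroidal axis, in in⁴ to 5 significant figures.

Split into non-overlapping primitives; take the origin at the lower-left of the bounding box.
Bottom flange: 6 × 1.05, A = 6.3 in², x = 3 in, Ī = 18.9 in⁴.
Web: 0.3 × 10.4, A = 3.12 in², x = 3 in, Ī = 0.0234 in⁴.
Top flange: 6 × 1.05, A = 6.3 in², x = 3 in, Ī = 18.9 in⁴.
By symmetry the centroid is at mid-width, x̄ = 3 in.
All pieces are centred on the vertical centroidal axis, so I = ΣĪ = 37.8234 in⁴.

I_yy ≈ 37.823 in⁴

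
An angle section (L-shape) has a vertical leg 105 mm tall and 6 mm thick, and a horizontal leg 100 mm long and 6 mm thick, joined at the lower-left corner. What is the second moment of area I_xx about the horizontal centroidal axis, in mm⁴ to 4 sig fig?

I_xx ≈ 1.310 × 10⁶ mm⁴

Split into non-overlapping primitives; take the origin at the lower-left of the bounding box.
Vertical leg: 6 × 105, A = 630 mm², y = 52.5 mm, Ī = 578 813 mm⁴.
Horizontal leg (remainder): 94 × 6, A = 564 mm², y = 3 mm, Ī = 1 692 mm⁴.
Centroid: ȳ = ΣA·y / ΣA = 29.1181 mm.
Transfer each piece to the horizontal centroidal axis using Ī + A·d² with d = y − 29.1181:
  vertical leg: d = 23.3819 mm → contributes +923 242 mm⁴
  horizontal leg (remainder): d = -26.1181 mm → contributes +386 427 mm⁴
Total I = 1 309 669 mm⁴.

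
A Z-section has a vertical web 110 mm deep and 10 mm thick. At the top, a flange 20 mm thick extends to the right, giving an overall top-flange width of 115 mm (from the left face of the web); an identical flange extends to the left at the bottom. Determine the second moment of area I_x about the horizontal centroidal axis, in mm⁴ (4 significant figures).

I_x ≈ 9.754 × 10⁶ mm⁴

Decompose the section into non-overlapping parts with the origin at the bottom-left of its bounding rectangle.
Web: 10 × 110, A = 1 100 mm², y = 55 mm, Ī = 1 109 167 mm⁴.
Top flange (beyond web): 105 × 20, A = 2 100 mm², y = 100 mm, Ī = 70 000 mm⁴.
Bottom flange (beyond web): 105 × 20, A = 2 100 mm², y = 10 mm, Ī = 70 000 mm⁴.
Centroid: ȳ = ΣA·y / ΣA = 55 mm.
Transfer each piece to the horizontal centroidal axis using Ī + A·d² with d = y − 55:
  web: d = 0 mm → contributes +1 109 167 mm⁴
  top flange (beyond web): d = 45 mm → contributes +4 322 500 mm⁴
  bottom flange (beyond web): d = -45 mm → contributes +4 322 500 mm⁴
Total I = 9 754 167 mm⁴.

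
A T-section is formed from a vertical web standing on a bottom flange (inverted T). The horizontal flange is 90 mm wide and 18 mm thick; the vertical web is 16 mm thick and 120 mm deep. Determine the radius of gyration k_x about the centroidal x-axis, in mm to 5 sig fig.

k_x ≈ 42.952 mm

Decompose the section into non-overlapping parts with the origin at the bottom-left of its bounding rectangle.
Flange: 90 × 18, A = 1 620 mm², y = 9 mm, Ī = 43 740 mm⁴.
Web: 16 × 120, A = 1 920 mm², y = 78 mm, Ī = 2 304 000 mm⁴.
Centroid: ȳ = ΣA·y / ΣA = 46.42373 mm.
Transfer each piece to the centroidal x-axis using Ī + A·d² with d = y − 46.42373:
  flange: d = -37.42373 mm → contributes +2 312 607 mm⁴
  web: d = 31.57627 mm → contributes +4 218 357 mm⁴
Total I = 6 530 964 mm⁴.
Radius of gyration: k = √(I/A) = √(6 530 964 / 3 540) = 42.95236 mm.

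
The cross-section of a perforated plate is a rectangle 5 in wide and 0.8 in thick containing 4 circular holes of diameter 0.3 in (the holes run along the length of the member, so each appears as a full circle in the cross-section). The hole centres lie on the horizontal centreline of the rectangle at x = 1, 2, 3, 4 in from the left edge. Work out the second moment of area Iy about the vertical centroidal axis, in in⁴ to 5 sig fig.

Decompose the section into non-overlapping parts with the origin at the bottom-left of its bounding rectangle.
Plate: 5 × 0.8, A = 4 in², x = 2.5 in, Ī = 8.333333 in⁴.
Hole 1 (subtracted): ⌀0.3, A = 0.07068583 in², x = 1 in, Ī = 0.0003976078 in⁴.
Hole 2 (subtracted): ⌀0.3, A = 0.07068583 in², x = 2 in, Ī = 0.0003976078 in⁴.
Hole 3 (subtracted): ⌀0.3, A = 0.07068583 in², x = 3 in, Ī = 0.0003976078 in⁴.
Hole 4 (subtracted): ⌀0.3, A = 0.07068583 in², x = 4 in, Ī = 0.0003976078 in⁴.
By symmetry the centroid is at mid-width, x̄ = 2.5 in.
Transfer each piece to the vertical centroidal axis using Ī + A·d² with d = x − 2.5:
  plate: d = 0 in → contributes +8.333333 in⁴
  hole 1: d = -1.5 in → contributes −0.1594407 in⁴
  hole 2: d = -0.5 in → contributes −0.01806907 in⁴
  hole 3: d = 0.5 in → contributes −0.01806907 in⁴
  hole 4: d = 1.5 in → contributes −0.1594407 in⁴
Total I = 7.978314 in⁴.

Iy ≈ 7.9783 in⁴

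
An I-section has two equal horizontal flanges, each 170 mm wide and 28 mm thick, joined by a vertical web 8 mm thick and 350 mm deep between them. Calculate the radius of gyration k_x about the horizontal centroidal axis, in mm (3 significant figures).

Treat the section as a set of non-overlapping primitives; coordinates are from the bounding-box lower-left.
Bottom flange: 170 × 28, A = 4 760 mm², y = 14 mm, Ī = 310 987 mm⁴.
Web: 8 × 350, A = 2 800 mm², y = 203 mm, Ī = 28 583 333 mm⁴.
Top flange: 170 × 28, A = 4 760 mm², y = 392 mm, Ī = 310 987 mm⁴.
By symmetry the centroid is at mid-height, ȳ = 203 mm.
Transfer each piece to the horizontal centroidal axis using Ī + A·d² with d = y − 203:
  bottom flange: d = -189 mm → contributes +170 342 947 mm⁴
  web: d = 0 mm → contributes +28 583 333 mm⁴
  top flange: d = 189 mm → contributes +170 342 947 mm⁴
Total I = 369 269 227 mm⁴.
Radius of gyration: k = √(I/A) = √(369 269 227 / 12 320) = 173.13 mm.

k_x ≈ 173 mm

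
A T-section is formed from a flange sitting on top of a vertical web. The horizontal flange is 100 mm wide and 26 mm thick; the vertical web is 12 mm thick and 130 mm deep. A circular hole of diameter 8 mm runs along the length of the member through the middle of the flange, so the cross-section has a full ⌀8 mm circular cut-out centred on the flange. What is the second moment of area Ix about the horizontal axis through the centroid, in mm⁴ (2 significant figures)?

Break the section into simple shapes (no overlaps), measuring from the bottom-left corner of the bounding box.
Flange: 100 × 26, A = 2 600 mm², y = 143 mm, Ī = 146 467 mm⁴.
Web: 12 × 130, A = 1 560 mm², y = 65 mm, Ī = 2 197 000 mm⁴.
Hole (subtracted): ⌀8, A = 50.27 mm², y = 143 mm, Ī = 201.1 mm⁴.
Centroid: ȳ = ΣA·y / ΣA = 113.4 mm.
Transfer each piece to the horizontal axis through the centroid using Ī + A·d² with d = y − 113.4:
  flange: d = 29.61 mm → contributes +2 425 676 mm⁴
  web: d = -48.39 mm → contributes +5 850 223 mm⁴
  hole: d = 29.61 mm → contributes −44 265 mm⁴
Total I = 8 231 634 mm⁴.

Ix ≈ 8.2 × 10⁶ mm⁴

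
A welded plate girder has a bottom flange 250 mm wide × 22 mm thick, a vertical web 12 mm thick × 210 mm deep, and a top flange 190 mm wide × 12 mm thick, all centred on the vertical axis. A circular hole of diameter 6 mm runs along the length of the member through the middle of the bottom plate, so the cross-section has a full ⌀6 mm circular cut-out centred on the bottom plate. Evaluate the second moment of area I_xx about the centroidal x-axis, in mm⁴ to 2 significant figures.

Treat the section as a set of non-overlapping primitives; coordinates are from the bounding-box lower-left.
Bottom plate: 250 × 22, A = 5 500 mm², y = 11 mm, Ī = 221 833 mm⁴.
Web plate: 12 × 210, A = 2 520 mm², y = 127 mm, Ī = 9 261 000 mm⁴.
Top plate: 190 × 12, A = 2 280 mm², y = 238 mm, Ī = 27 360 mm⁴.
Hole (subtracted): ⌀6, A = 28.27 mm², y = 11 mm, Ī = 63.62 mm⁴.
Centroid: ȳ = ΣA·y / ΣA = 89.85 mm.
Transfer each piece to the centroidal x-axis using Ī + A·d² with d = y − 89.85:
  bottom plate: d = -78.85 mm → contributes +34 413 259 mm⁴
  web plate: d = 37.15 mm → contributes +12 739 739 mm⁴
  top plate: d = 148.2 mm → contributes +50 072 760 mm⁴
  hole: d = -78.85 mm → contributes −175 834 mm⁴
Total I = 97 049 925 mm⁴.

I_xx ≈ 9.7 × 10⁷ mm⁴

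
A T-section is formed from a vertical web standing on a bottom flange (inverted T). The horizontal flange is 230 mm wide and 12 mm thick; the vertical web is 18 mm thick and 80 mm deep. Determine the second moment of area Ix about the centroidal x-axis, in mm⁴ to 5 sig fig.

Decompose the section into non-overlapping parts with the origin at the bottom-left of its bounding rectangle.
Flange: 230 × 12, A = 2 760 mm², y = 6 mm, Ī = 33 120 mm⁴.
Web: 18 × 80, A = 1 440 mm², y = 52 mm, Ī = 768 000 mm⁴.
Centroid: ȳ = ΣA·y / ΣA = 21.77143 mm.
Transfer each piece to the centroidal x-axis using Ī + A·d² with d = y − 21.77143:
  flange: d = -15.77143 mm → contributes +719636.8 mm⁴
  web: d = 30.22857 mm → contributes +2 083 824 mm⁴
Total I = 2 803 461 mm⁴.

Ix ≈ 2.8035 × 10⁶ mm⁴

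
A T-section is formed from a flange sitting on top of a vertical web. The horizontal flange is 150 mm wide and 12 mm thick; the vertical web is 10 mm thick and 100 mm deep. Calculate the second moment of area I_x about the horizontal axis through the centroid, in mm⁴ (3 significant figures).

I_x ≈ 2.87 × 10⁶ mm⁴

Treat the section as a set of non-overlapping primitives; coordinates are from the bounding-box lower-left.
Flange: 150 × 12, A = 1 800 mm², y = 106 mm, Ī = 21 600 mm⁴.
Web: 10 × 100, A = 1 000 mm², y = 50 mm, Ī = 833 333 mm⁴.
Centroid: ȳ = ΣA·y / ΣA = 86 mm.
Transfer each piece to the horizontal axis through the centroid using Ī + A·d² with d = y − 86:
  flange: d = 20 mm → contributes +741 600 mm⁴
  web: d = -36 mm → contributes +2 129 333 mm⁴
Total I = 2 870 933 mm⁴.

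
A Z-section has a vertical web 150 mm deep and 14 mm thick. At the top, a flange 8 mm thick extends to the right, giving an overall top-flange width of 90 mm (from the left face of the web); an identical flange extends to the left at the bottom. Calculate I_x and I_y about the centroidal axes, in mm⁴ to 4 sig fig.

I_x ≈ 1.007 × 10⁷ mm⁴, I_y ≈ 3.082 × 10⁶ mm⁴

Break the section into simple shapes (no overlaps), measuring from the bottom-left corner of the bounding box.
Web: 14 × 150, A = 2 100 mm², y = 75 mm, Ī = 3 937 500 mm⁴.
Top flange (beyond web): 76 × 8, A = 608 mm², y = 146 mm, Ī = 3242.67 mm⁴.
Bottom flange (beyond web): 76 × 8, A = 608 mm², y = 4 mm, Ī = 3242.67 mm⁴.
Centroid: ȳ = ΣA·y / ΣA = 75 mm.
Transfer each piece to the centroidal x-axis using Ī + A·d² with d = y − 75:
  web: d = 0 mm → contributes +3 937 500 mm⁴
  top flange (beyond web): d = 71 mm → contributes +3 068 171 mm⁴
  bottom flange (beyond web): d = -71 mm → contributes +3 068 171 mm⁴
Total I = 10 073 841 mm⁴.
For the y-axis: x̄ = 83 mm.
Repeating about the centroidal y-axis gives I_y = 3 082 001 mm⁴.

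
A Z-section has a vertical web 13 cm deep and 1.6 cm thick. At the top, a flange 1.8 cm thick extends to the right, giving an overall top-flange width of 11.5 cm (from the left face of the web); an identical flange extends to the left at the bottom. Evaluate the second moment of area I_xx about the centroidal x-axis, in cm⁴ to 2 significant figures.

I_xx ≈ 1400 cm⁴

Decompose the section into non-overlapping parts with the origin at the bottom-left of its bounding rectangle.
Web: 1.6 × 13, A = 20.8 cm², y = 6.5 cm, Ī = 292.9 cm⁴.
Top flange (beyond web): 9.9 × 1.8, A = 17.82 cm², y = 12.1 cm, Ī = 4.811 cm⁴.
Bottom flange (beyond web): 9.9 × 1.8, A = 17.82 cm², y = 0.9 cm, Ī = 4.811 cm⁴.
Centroid: ȳ = ΣA·y / ΣA = 6.5 cm.
Transfer each piece to the centroidal x-axis using Ī + A·d² with d = y − 6.5:
  web: d = 0 cm → contributes +292.9 cm⁴
  top flange (beyond web): d = 5.6 cm → contributes +563.6 cm⁴
  bottom flange (beyond web): d = -5.6 cm → contributes +563.6 cm⁴
Total I = 1 420 cm⁴.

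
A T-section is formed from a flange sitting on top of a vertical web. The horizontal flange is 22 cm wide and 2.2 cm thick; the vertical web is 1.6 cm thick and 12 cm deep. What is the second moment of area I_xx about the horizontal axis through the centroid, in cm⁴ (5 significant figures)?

I_xx ≈ 942.89 cm⁴

Split into non-overlapping primitives; take the origin at the lower-left of the bounding box.
Flange: 22 × 2.2, A = 48.4 cm², y = 13.1 cm, Ī = 19.52133 cm⁴.
Web: 1.6 × 12, A = 19.2 cm², y = 6 cm, Ī = 230.4 cm⁴.
Centroid: ȳ = ΣA·y / ΣA = 11.08343 cm.
Transfer each piece to the horizontal axis through the centroid using Ī + A·d² with d = y − 11.08343:
  flange: d = 2.016568 cm → contributes +216.3422 cm⁴
  web: d = -5.083432 cm → contributes +726.5526 cm⁴
Total I = 942.8948 cm⁴.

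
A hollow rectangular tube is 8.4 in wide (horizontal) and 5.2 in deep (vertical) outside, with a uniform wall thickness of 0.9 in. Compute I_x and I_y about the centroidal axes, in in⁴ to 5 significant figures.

Decompose the section into non-overlapping parts with the origin at the bottom-left of its bounding rectangle.
Outer rectangle: 8.4 × 5.2, A = 43.68 in², y = 2.6 in, Ī = 98.4256 in⁴.
Inner void (subtracted): 6.6 × 3.4, A = 22.44 in², y = 2.6 in, Ī = 21.6172 in⁴.
By symmetry the centroid is at mid-height, ȳ = 2.6 in.
All pieces are centred on the centroidal x-axis, so I = ΣĪ (holes subtracted) = 76.8084 in⁴.
Repeating about the centroidal y-axis gives I_y = 175.3812 in⁴.

I_x ≈ 76.808 in⁴, I_y ≈ 175.38 in⁴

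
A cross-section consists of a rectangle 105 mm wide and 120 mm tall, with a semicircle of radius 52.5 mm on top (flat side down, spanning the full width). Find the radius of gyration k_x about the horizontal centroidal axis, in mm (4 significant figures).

Split into non-overlapping primitives; take the origin at the lower-left of the bounding box.
Rectangular body: 105 × 120, A = 12 600 mm², y = 60 mm, Ī = 15 120 000 mm⁴.
Semicircular cap: semicircle r = 52.5, A = 4329.51 mm², y = 142.282 mm, Ī = 833 814 mm⁴.
Centroid: ȳ = ΣA·y / ΣA = 81.0425 mm.
Transfer each piece to the horizontal centroidal axis using Ī + A·d² with d = y − 81.0425:
  rectangular body: d = -21.0425 mm → contributes +20 699 115 mm⁴
  semicircular cap: d = 61.2392 mm → contributes +17 070 499 mm⁴
Total I = 37 769 614 mm⁴.
Radius of gyration: k = √(I/A) = √(37 769 614 / 16929.5) = 47.2334 mm.

k_x ≈ 47.23 mm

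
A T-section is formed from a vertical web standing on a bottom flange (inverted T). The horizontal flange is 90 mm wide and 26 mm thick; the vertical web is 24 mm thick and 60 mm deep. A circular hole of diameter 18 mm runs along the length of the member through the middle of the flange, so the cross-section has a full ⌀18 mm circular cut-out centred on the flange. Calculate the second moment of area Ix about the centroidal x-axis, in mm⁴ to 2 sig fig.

Decompose the section into non-overlapping parts with the origin at the bottom-left of its bounding rectangle.
Flange: 90 × 26, A = 2 340 mm², y = 13 mm, Ī = 131 820 mm⁴.
Web: 24 × 60, A = 1 440 mm², y = 56 mm, Ī = 432 000 mm⁴.
Hole (subtracted): ⌀18, A = 254.5 mm², y = 13 mm, Ī = 5 153 mm⁴.
Centroid: ȳ = ΣA·y / ΣA = 30.56 mm.
Transfer each piece to the centroidal x-axis using Ī + A·d² with d = y − 30.56:
  flange: d = -17.56 mm → contributes +853 640 mm⁴
  web: d = 25.44 mm → contributes +1 363 716 mm⁴
  hole: d = -17.56 mm → contributes −83 649 mm⁴
Total I = 2 133 707 mm⁴.

Ix ≈ 2.1 × 10⁶ mm⁴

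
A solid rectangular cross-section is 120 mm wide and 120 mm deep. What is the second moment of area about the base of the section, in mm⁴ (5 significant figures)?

I_base ≈ 6.9120 × 10⁷ mm⁴

The section: 120 × 120, A = 14 400 mm², y = 60 mm, Ī = 17 280 000 mm⁴.
Transfer it to the base of the section using Ī + A·d² with d = y − 0:
  the section: d = 60 mm → contributes +69 120 000 mm⁴
Total I = 69 120 000 mm⁴.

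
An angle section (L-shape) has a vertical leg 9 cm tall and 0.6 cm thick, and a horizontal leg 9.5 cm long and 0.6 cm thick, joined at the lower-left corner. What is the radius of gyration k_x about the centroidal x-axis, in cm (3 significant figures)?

k_x ≈ 2.80 cm

Treat the section as a set of non-overlapping primitives; coordinates are from the bounding-box lower-left.
Vertical leg: 0.6 × 9, A = 5.4 cm², y = 4.5 cm, Ī = 36.45 cm⁴.
Horizontal leg (remainder): 8.9 × 0.6, A = 5.34 cm², y = 0.3 cm, Ī = 0.1602 cm⁴.
Centroid: ȳ = ΣA·y / ΣA = 2.4117 cm.
Transfer each piece to the centroidal x-axis using Ī + A·d² with d = y − 2.4117:
  vertical leg: d = 2.0883 cm → contributes +59.999 cm⁴
  horizontal leg (remainder): d = -2.1117 cm → contributes +23.973 cm⁴
Total I = 83.972 cm⁴.
Radius of gyration: k = √(I/A) = √(83.972 / 10.74) = 2.7962 cm.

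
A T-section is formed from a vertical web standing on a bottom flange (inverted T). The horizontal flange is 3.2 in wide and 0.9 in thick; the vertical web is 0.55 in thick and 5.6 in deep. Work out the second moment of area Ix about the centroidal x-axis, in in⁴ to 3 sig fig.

Treat the section as a set of non-overlapping primitives; coordinates are from the bounding-box lower-left.
Flange: 3.2 × 0.9, A = 2.88 in², y = 0.45 in, Ī = 0.1944 in⁴.
Web: 0.55 × 5.6, A = 3.08 in², y = 3.7 in, Ī = 8.0491 in⁴.
Centroid: ȳ = ΣA·y / ΣA = 2.1295 in.
Transfer each piece to the centroidal x-axis using Ī + A·d² with d = y − 2.1295:
  flange: d = -1.6795 in → contributes +8.3184 in⁴
  web: d = 1.5705 in → contributes +15.646 in⁴
Total I = 23.964 in⁴.

Ix ≈ 24.0 in⁴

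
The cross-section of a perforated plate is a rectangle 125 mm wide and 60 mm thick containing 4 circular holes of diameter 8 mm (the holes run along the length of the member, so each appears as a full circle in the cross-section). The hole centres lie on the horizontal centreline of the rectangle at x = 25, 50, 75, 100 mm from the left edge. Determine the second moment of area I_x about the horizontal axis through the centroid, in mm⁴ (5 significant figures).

I_x ≈ 2.2492 × 10⁶ mm⁴

Decompose the section into non-overlapping parts with the origin at the bottom-left of its bounding rectangle.
Plate: 125 × 60, A = 7 500 mm², y = 30 mm, Ī = 2 250 000 mm⁴.
Hole 1 (subtracted): ⌀8, A = 50.26548 mm², y = 30 mm, Ī = 201.0619 mm⁴.
Hole 2 (subtracted): ⌀8, A = 50.26548 mm², y = 30 mm, Ī = 201.0619 mm⁴.
Hole 3 (subtracted): ⌀8, A = 50.26548 mm², y = 30 mm, Ī = 201.0619 mm⁴.
Hole 4 (subtracted): ⌀8, A = 50.26548 mm², y = 30 mm, Ī = 201.0619 mm⁴.
By symmetry the centroid is at mid-height, ȳ = 30 mm.
All pieces are centred on the horizontal axis through the centroid, so I = ΣĪ (holes subtracted) = 2 249 196 mm⁴.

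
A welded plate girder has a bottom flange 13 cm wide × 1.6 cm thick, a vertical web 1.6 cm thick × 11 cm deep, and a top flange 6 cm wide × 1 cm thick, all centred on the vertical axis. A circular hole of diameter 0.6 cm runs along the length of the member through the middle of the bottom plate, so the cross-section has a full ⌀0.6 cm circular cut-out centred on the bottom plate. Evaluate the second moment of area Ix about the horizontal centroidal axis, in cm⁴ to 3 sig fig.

Break the section into simple shapes (no overlaps), measuring from the bottom-left corner of the bounding box.
Bottom plate: 13 × 1.6, A = 20.8 cm², y = 0.8 cm, Ī = 4.4373 cm⁴.
Web plate: 1.6 × 11, A = 17.6 cm², y = 7.1 cm, Ī = 177.47 cm⁴.
Top plate: 6 × 1, A = 6 cm², y = 13.1 cm, Ī = 0.5 cm⁴.
Hole (subtracted): ⌀0.6, A = 0.28274 cm², y = 0.8 cm, Ī = 0.0063617 cm⁴.
Centroid: ȳ = ΣA·y / ΣA = 4.9861 cm.
Transfer each piece to the horizontal centroidal axis using Ī + A·d² with d = y − 4.9861:
  bottom plate: d = -4.1861 cm → contributes +368.93 cm⁴
  web plate: d = 2.1139 cm → contributes +256.11 cm⁴
  top plate: d = 8.1139 cm → contributes +395.51 cm⁴
  hole: d = -4.1861 cm → contributes −4.961 cm⁴
Total I = 1015.6 cm⁴.

Ix ≈ 1020 cm⁴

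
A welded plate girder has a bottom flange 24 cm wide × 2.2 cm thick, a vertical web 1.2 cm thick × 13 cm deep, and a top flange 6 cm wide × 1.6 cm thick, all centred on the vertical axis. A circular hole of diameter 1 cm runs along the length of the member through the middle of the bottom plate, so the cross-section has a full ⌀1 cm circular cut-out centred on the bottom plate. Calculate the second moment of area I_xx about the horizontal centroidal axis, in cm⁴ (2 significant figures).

Treat the section as a set of non-overlapping primitives; coordinates are from the bounding-box lower-left.
Bottom plate: 24 × 2.2, A = 52.8 cm², y = 1.1 cm, Ī = 21.3 cm⁴.
Web plate: 1.2 × 13, A = 15.6 cm², y = 8.7 cm, Ī = 219.7 cm⁴.
Top plate: 6 × 1.6, A = 9.6 cm², y = 16 cm, Ī = 2.048 cm⁴.
Hole (subtracted): ⌀1, A = 0.7854 cm², y = 1.1 cm, Ī = 0.04909 cm⁴.
Centroid: ȳ = ΣA·y / ΣA = 4.488 cm.
Transfer each piece to the horizontal centroidal axis using Ī + A·d² with d = y − 4.488:
  bottom plate: d = -3.388 cm → contributes +627.3 cm⁴
  web plate: d = 4.212 cm → contributes +496.5 cm⁴
  top plate: d = 11.51 cm → contributes +1 274 cm⁴
  hole: d = -3.388 cm → contributes −9.064 cm⁴
Total I = 2 389 cm⁴.

I_xx ≈ 2400 cm⁴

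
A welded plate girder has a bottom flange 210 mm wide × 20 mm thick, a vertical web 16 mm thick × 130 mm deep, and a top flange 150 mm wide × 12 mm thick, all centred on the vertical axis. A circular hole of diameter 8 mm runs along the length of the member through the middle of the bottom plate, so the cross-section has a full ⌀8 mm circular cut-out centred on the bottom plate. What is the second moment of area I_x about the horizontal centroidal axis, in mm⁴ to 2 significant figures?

Decompose the section into non-overlapping parts with the origin at the bottom-left of its bounding rectangle.
Bottom plate: 210 × 20, A = 4 200 mm², y = 10 mm, Ī = 140 000 mm⁴.
Web plate: 16 × 130, A = 2 080 mm², y = 85 mm, Ī = 2 929 333 mm⁴.
Top plate: 150 × 12, A = 1 800 mm², y = 156 mm, Ī = 21 600 mm⁴.
Hole (subtracted): ⌀8, A = 50.27 mm², y = 10 mm, Ī = 201.1 mm⁴.
Centroid: ȳ = ΣA·y / ΣA = 62.16 mm.
Transfer each piece to the horizontal centroidal axis using Ī + A·d² with d = y − 62.16:
  bottom plate: d = -52.16 mm → contributes +11 565 107 mm⁴
  web plate: d = 22.84 mm → contributes +4 014 764 mm⁴
  top plate: d = 93.84 mm → contributes +15 873 604 mm⁴
  hole: d = -52.16 mm → contributes −136 936 mm⁴
Total I = 31 316 539 mm⁴.

I_x ≈ 3.1 × 10⁷ mm⁴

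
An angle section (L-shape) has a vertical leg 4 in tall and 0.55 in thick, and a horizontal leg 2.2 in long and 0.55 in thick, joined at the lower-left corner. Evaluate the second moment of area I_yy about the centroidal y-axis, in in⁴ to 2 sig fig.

I_yy ≈ 1.0 in⁴

Split into non-overlapping primitives; take the origin at the lower-left of the bounding box.
Vertical leg: 0.55 × 4, A = 2.2 in², x = 0.275 in, Ī = 0.05546 in⁴.
Horizontal leg (remainder): 1.65 × 0.55, A = 0.9075 in², x = 1.375 in, Ī = 0.2059 in⁴.
Centroid: x̄ = ΣA·x / ΣA = 0.5962 in.
Transfer each piece to the centroidal y-axis using Ī + A·d² with d = x − 0.5962:
  vertical leg: d = -0.3212 in → contributes +0.2825 in⁴
  horizontal leg (remainder): d = 0.7788 in → contributes +0.7563 in⁴
Total I = 1.039 in⁴.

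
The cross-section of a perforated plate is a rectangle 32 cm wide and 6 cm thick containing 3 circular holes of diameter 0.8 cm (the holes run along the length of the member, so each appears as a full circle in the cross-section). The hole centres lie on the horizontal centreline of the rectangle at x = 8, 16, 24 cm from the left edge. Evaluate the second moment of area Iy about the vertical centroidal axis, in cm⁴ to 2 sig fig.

Break the section into simple shapes (no overlaps), measuring from the bottom-left corner of the bounding box.
Plate: 32 × 6, A = 192 cm², x = 16 cm, Ī = 16 384 cm⁴.
Hole 1 (subtracted): ⌀0.8, A = 0.5027 cm², x = 8 cm, Ī = 0.02011 cm⁴.
Hole 2 (subtracted): ⌀0.8, A = 0.5027 cm², x = 16 cm, Ī = 0.02011 cm⁴.
Hole 3 (subtracted): ⌀0.8, A = 0.5027 cm², x = 24 cm, Ī = 0.02011 cm⁴.
By symmetry the centroid is at mid-width, x̄ = 16 cm.
Transfer each piece to the vertical centroidal axis using Ī + A·d² with d = x − 16:
  plate: d = 0 cm → contributes +16 384 cm⁴
  hole 1: d = -8 cm → contributes −32.19 cm⁴
  hole 2: d = 0 cm → contributes −0.02011 cm⁴
  hole 3: d = 8 cm → contributes −32.19 cm⁴
Total I = 16 320 cm⁴.

Iy ≈ 1.6 × 10⁴ cm⁴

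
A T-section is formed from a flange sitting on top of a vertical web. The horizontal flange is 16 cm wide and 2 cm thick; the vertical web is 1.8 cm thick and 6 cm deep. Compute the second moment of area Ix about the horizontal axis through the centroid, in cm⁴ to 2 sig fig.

Decompose the section into non-overlapping parts with the origin at the bottom-left of its bounding rectangle.
Flange: 16 × 2, A = 32 cm², y = 7 cm, Ī = 10.67 cm⁴.
Web: 1.8 × 6, A = 10.8 cm², y = 3 cm, Ī = 32.4 cm⁴.
Centroid: ȳ = ΣA·y / ΣA = 5.991 cm.
Transfer each piece to the horizontal axis through the centroid using Ī + A·d² with d = y − 5.991:
  flange: d = 1.009 cm → contributes +43.27 cm⁴
  web: d = -2.991 cm → contributes +129 cm⁴
Total I = 172.3 cm⁴.

Ix ≈ 170 cm⁴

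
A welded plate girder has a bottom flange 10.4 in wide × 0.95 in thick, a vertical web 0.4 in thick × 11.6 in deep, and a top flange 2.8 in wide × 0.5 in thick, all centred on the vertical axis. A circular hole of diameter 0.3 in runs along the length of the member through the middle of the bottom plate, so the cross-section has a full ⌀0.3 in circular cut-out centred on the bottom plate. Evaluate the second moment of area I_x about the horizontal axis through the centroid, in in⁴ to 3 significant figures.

I_x ≈ 313 in⁴

Break the section into simple shapes (no overlaps), measuring from the bottom-left corner of the bounding box.
Bottom plate: 10.4 × 0.95, A = 9.88 in², y = 0.475 in, Ī = 0.74306 in⁴.
Web plate: 0.4 × 11.6, A = 4.64 in², y = 6.75 in, Ī = 52.03 in⁴.
Top plate: 2.8 × 0.5, A = 1.4 in², y = 12.8 in, Ī = 0.029167 in⁴.
Hole (subtracted): ⌀0.3, A = 0.070686 in², y = 0.475 in, Ī = 0.00039761 in⁴.
Centroid: ȳ = ΣA·y / ΣA = 3.4007 in.
Transfer each piece to the horizontal axis through the centroid using Ī + A·d² with d = y − 3.4007:
  bottom plate: d = -2.9257 in → contributes +85.316 in⁴
  web plate: d = 3.3493 in → contributes +104.08 in⁴
  top plate: d = 9.3993 in → contributes +123.71 in⁴
  hole: d = -2.9257 in → contributes −0.60547 in⁴
Total I = 312.5 in⁴.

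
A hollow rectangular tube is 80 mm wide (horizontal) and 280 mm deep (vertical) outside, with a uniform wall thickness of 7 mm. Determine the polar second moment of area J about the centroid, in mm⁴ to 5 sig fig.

J ≈ 4.8404 × 10⁷ mm⁴

Decompose the section into non-overlapping parts with the origin at the bottom-left of its bounding rectangle.
Outer rectangle: 80 × 280, A = 22 400 mm², y = 140 mm, Ī = 146 346 667 mm⁴.
Inner void (subtracted): 66 × 266, A = 17 556 mm², y = 140 mm, Ī = 103 516 028 mm⁴.
By symmetry the centroid is at mid-height, ȳ = 140 mm.
All pieces are centred on the centroidal x-axis, so I = ΣĪ (holes subtracted) = 42 830 639 mm⁴.
Repeating about the centroidal y-axis gives I_y = 5 573 839 mm⁴.
Polar second moment: J = I_x + I_y = 48 404 477 mm⁴.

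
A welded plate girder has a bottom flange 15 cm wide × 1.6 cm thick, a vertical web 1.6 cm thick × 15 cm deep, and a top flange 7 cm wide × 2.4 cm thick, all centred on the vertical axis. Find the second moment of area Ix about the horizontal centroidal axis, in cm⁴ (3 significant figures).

Ix ≈ 3340 cm⁴

Treat the section as a set of non-overlapping primitives; coordinates are from the bounding-box lower-left.
Bottom plate: 15 × 1.6, A = 24 cm², y = 0.8 cm, Ī = 5.12 cm⁴.
Web plate: 1.6 × 15, A = 24 cm², y = 9.1 cm, Ī = 450 cm⁴.
Top plate: 7 × 2.4, A = 16.8 cm², y = 17.8 cm, Ī = 8.064 cm⁴.
Centroid: ȳ = ΣA·y / ΣA = 8.2815 cm.
Transfer each piece to the horizontal centroidal axis using Ī + A·d² with d = y − 8.2815:
  bottom plate: d = -7.4815 cm → contributes +1348.5 cm⁴
  web plate: d = 0.81852 cm → contributes +466.08 cm⁴
  top plate: d = 9.5185 cm → contributes +1530.2 cm⁴
Total I = 3344.7 cm⁴.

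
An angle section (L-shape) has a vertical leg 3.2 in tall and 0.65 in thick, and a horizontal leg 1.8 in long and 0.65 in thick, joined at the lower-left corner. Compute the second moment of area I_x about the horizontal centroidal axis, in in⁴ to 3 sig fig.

Split into non-overlapping primitives; take the origin at the lower-left of the bounding box.
Vertical leg: 0.65 × 3.2, A = 2.08 in², y = 1.6 in, Ī = 1.7749 in⁴.
Horizontal leg (remainder): 1.15 × 0.65, A = 0.7475 in², y = 0.325 in, Ī = 0.026318 in⁴.
Centroid: ȳ = ΣA·y / ΣA = 1.2629 in.
Transfer each piece to the horizontal centroidal axis using Ī + A·d² with d = y − 1.2629:
  vertical leg: d = 0.33707 in → contributes +2.0113 in⁴
  horizontal leg (remainder): d = -0.93793 in → contributes +0.6839 in⁴
Total I = 2.6952 in⁴.

I_x ≈ 2.70 in⁴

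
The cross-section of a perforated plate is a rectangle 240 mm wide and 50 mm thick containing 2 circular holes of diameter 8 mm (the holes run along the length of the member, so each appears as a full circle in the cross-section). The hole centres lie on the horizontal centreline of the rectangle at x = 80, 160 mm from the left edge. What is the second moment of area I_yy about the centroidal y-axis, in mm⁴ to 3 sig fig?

I_yy ≈ 5.74 × 10⁷ mm⁴

Break the section into simple shapes (no overlaps), measuring from the bottom-left corner of the bounding box.
Plate: 240 × 50, A = 12 000 mm², x = 120 mm, Ī = 57 600 000 mm⁴.
Hole 1 (subtracted): ⌀8, A = 50.265 mm², x = 80 mm, Ī = 201.06 mm⁴.
Hole 2 (subtracted): ⌀8, A = 50.265 mm², x = 160 mm, Ī = 201.06 mm⁴.
By symmetry the centroid is at mid-width, x̄ = 120 mm.
Transfer each piece to the centroidal y-axis using Ī + A·d² with d = x − 120:
  plate: d = 0 mm → contributes +57 600 000 mm⁴
  hole 1: d = -40 mm → contributes −80 626 mm⁴
  hole 2: d = 40 mm → contributes −80 626 mm⁴
Total I = 57 438 748 mm⁴.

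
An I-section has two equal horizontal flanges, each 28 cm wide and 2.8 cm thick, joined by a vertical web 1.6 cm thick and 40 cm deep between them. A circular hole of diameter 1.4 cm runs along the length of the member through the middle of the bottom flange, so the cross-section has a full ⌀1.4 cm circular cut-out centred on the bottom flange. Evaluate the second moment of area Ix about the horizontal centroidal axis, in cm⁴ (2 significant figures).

Ix ≈ 8.0 × 10⁴ cm⁴

Break the section into simple shapes (no overlaps), measuring from the bottom-left corner of the bounding box.
Bottom flange: 28 × 2.8, A = 78.4 cm², y = 1.4 cm, Ī = 51.22 cm⁴.
Web: 1.6 × 40, A = 64 cm², y = 22.8 cm, Ī = 8 533 cm⁴.
Top flange: 28 × 2.8, A = 78.4 cm², y = 44.2 cm, Ī = 51.22 cm⁴.
Hole (subtracted): ⌀1.4, A = 1.539 cm², y = 1.4 cm, Ī = 0.1886 cm⁴.
Centroid: ȳ = ΣA·y / ΣA = 22.95 cm.
Transfer each piece to the horizontal centroidal axis using Ī + A·d² with d = y − 22.95:
  bottom flange: d = -21.55 cm → contributes +36 461 cm⁴
  web: d = -0.1502 cm → contributes +8 535 cm⁴
  top flange: d = 21.25 cm → contributes +35 453 cm⁴
  hole: d = -21.55 cm → contributes −715.1 cm⁴
Total I = 79 734 cm⁴.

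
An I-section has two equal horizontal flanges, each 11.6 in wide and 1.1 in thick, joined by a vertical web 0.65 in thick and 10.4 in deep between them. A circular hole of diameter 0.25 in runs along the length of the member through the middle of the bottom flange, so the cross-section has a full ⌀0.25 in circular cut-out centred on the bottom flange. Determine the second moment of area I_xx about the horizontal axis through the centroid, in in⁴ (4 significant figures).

Split into non-overlapping primitives; take the origin at the lower-left of the bounding box.
Bottom flange: 11.6 × 1.1, A = 12.76 in², y = 0.55 in, Ī = 1.28663 in⁴.
Web: 0.65 × 10.4, A = 6.76 in², y = 6.3 in, Ī = 60.9301 in⁴.
Top flange: 11.6 × 1.1, A = 12.76 in², y = 12.05 in, Ī = 1.28663 in⁴.
Hole (subtracted): ⌀0.25, A = 0.0490874 in², y = 0.55 in, Ī = 0.000191748 in⁴.
Centroid: ȳ = ΣA·y / ΣA = 6.30876 in.
Transfer each piece to the horizontal axis through the centroid using Ī + A·d² with d = y − 6.30876:
  bottom flange: d = -5.75876 in → contributes +424.45 in⁴
  web: d = -0.0087572 in → contributes +60.9307 in⁴
  top flange: d = 5.74124 in → contributes +421.88 in⁴
  hole: d = -5.75876 in → contributes −1.62809 in⁴
Total I = 905.633 in⁴.

I_xx ≈ 905.6 in⁴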